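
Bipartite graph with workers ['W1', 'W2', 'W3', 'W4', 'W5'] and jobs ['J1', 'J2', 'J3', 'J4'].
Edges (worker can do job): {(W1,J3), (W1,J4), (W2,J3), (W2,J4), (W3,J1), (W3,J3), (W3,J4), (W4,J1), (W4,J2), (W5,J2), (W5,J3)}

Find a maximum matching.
Matching: {(W1,J4), (W3,J3), (W4,J1), (W5,J2)}

Maximum matching (size 4):
  W1 → J4
  W3 → J3
  W4 → J1
  W5 → J2

Each worker is assigned to at most one job, and each job to at most one worker.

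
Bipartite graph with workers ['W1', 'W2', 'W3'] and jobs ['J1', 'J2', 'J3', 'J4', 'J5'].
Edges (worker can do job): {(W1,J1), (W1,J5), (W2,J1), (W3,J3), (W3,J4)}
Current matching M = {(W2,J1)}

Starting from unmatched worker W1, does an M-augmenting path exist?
Yes: W1 → J5

An M-augmenting path alternates non-matching / matching edges, starting and ending at unmatched vertices.
Path: W1 → J5
(J5 is unmatched in M, so the path is augmenting.)
Flipping edges along this path would increase |M| from 1 to 2.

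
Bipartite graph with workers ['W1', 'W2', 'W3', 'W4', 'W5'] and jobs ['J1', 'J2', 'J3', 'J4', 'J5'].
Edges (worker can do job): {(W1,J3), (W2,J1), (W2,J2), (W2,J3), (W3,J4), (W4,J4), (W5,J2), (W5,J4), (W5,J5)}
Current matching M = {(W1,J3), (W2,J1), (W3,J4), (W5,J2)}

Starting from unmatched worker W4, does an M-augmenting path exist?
No augmenting path from W4

Alternating search from W4 reaches jobs: {J4}.
Every reachable job is already matched in M, and following those matched edges back to workers exposes no further unvisited jobs.
No M-augmenting path from W4 exists.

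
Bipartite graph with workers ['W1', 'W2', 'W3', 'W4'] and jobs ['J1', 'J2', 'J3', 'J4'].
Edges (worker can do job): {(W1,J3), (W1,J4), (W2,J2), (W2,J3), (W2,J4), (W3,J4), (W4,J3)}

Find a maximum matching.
Matching: {(W2,J2), (W3,J4), (W4,J3)}

Maximum matching (size 3):
  W2 → J2
  W3 → J4
  W4 → J3

Each worker is assigned to at most one job, and each job to at most one worker.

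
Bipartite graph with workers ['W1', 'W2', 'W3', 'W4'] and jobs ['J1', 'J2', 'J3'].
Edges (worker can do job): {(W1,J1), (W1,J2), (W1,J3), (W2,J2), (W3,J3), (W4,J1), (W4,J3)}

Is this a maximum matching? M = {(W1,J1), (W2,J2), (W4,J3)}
Yes, size 3 is maximum

Proposed matching has size 3.
Maximum matching size for this graph: 3.

This is a maximum matching.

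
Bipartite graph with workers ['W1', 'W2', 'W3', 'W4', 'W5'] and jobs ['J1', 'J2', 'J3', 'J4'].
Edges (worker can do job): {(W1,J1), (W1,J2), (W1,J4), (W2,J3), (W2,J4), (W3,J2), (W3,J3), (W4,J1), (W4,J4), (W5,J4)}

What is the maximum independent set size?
Maximum independent set = 5

By König's theorem:
- Min vertex cover = Max matching = 4
- Max independent set = Total vertices - Min vertex cover
- Max independent set = 9 - 4 = 5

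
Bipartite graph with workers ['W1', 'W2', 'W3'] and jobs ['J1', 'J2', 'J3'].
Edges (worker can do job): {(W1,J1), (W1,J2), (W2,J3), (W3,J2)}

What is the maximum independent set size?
Maximum independent set = 3

By König's theorem:
- Min vertex cover = Max matching = 3
- Max independent set = Total vertices - Min vertex cover
- Max independent set = 6 - 3 = 3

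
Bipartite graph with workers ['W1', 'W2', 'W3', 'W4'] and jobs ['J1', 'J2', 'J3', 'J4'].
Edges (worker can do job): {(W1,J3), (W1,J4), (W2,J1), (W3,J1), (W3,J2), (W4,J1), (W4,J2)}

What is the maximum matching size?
Maximum matching size = 3

Maximum matching: {(W1,J4), (W3,J1), (W4,J2)}
Size: 3

This assigns 3 workers to 3 distinct jobs.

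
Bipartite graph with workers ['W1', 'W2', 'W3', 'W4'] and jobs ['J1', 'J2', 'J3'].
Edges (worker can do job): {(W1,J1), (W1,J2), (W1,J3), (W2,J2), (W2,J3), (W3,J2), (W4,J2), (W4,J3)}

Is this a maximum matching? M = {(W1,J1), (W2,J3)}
No, size 2 is not maximum

Proposed matching has size 2.
Maximum matching size for this graph: 3.

This is NOT maximum - can be improved to size 3.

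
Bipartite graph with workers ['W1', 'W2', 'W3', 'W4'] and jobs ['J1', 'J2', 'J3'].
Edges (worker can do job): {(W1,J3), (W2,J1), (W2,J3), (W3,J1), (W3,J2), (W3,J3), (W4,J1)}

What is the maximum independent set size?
Maximum independent set = 4

By König's theorem:
- Min vertex cover = Max matching = 3
- Max independent set = Total vertices - Min vertex cover
- Max independent set = 7 - 3 = 4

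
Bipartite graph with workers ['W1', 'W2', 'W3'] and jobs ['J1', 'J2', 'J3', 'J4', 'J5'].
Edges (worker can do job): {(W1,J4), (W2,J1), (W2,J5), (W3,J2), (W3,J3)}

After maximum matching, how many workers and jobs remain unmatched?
Unmatched: 0 workers, 2 jobs

Maximum matching size: 3
Workers: 3 total, 3 matched, 0 unmatched
Jobs: 5 total, 3 matched, 2 unmatched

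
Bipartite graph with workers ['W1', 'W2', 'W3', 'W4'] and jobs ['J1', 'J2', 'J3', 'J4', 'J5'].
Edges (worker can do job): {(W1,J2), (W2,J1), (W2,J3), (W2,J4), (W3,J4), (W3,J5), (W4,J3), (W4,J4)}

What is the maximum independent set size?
Maximum independent set = 5

By König's theorem:
- Min vertex cover = Max matching = 4
- Max independent set = Total vertices - Min vertex cover
- Max independent set = 9 - 4 = 5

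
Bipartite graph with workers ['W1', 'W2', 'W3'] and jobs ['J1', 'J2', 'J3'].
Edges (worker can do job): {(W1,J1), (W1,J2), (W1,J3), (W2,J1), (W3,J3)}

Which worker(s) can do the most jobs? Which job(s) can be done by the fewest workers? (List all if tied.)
Most versatile: W1 (3 jobs); Least covered: J2 (1 workers)

Worker degrees (jobs they can do): W1:3, W2:1, W3:1
Job degrees (workers who can do it): J1:2, J2:1, J3:2

Maximum worker degree is 3, achieved by: W1
Minimum job degree is 1, achieved by: J2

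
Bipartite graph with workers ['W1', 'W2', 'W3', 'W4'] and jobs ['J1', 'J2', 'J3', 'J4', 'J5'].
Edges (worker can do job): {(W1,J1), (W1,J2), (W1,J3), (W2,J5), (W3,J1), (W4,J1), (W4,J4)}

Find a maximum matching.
Matching: {(W1,J2), (W2,J5), (W3,J1), (W4,J4)}

Maximum matching (size 4):
  W1 → J2
  W2 → J5
  W3 → J1
  W4 → J4

Each worker is assigned to at most one job, and each job to at most one worker.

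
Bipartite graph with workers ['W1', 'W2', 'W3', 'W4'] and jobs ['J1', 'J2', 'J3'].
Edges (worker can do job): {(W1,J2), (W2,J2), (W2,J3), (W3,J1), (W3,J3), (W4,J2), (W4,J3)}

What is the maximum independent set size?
Maximum independent set = 4

By König's theorem:
- Min vertex cover = Max matching = 3
- Max independent set = Total vertices - Min vertex cover
- Max independent set = 7 - 3 = 4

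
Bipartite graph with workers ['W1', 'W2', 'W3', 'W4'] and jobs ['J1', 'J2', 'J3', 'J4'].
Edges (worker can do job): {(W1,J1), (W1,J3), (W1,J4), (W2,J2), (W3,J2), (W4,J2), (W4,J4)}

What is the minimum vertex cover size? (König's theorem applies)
Minimum vertex cover size = 3

By König's theorem: in bipartite graphs,
min vertex cover = max matching = 3

Maximum matching has size 3, so minimum vertex cover also has size 3.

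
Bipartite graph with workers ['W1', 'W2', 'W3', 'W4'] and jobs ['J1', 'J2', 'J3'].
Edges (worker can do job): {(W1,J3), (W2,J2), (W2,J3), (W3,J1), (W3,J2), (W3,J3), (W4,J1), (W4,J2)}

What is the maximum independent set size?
Maximum independent set = 4

By König's theorem:
- Min vertex cover = Max matching = 3
- Max independent set = Total vertices - Min vertex cover
- Max independent set = 7 - 3 = 4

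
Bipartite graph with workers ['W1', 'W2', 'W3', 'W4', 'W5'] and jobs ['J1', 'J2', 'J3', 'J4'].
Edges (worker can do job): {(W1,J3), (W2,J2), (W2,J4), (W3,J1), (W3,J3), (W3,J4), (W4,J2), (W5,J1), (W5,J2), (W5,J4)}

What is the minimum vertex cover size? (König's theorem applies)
Minimum vertex cover size = 4

By König's theorem: in bipartite graphs,
min vertex cover = max matching = 4

Maximum matching has size 4, so minimum vertex cover also has size 4.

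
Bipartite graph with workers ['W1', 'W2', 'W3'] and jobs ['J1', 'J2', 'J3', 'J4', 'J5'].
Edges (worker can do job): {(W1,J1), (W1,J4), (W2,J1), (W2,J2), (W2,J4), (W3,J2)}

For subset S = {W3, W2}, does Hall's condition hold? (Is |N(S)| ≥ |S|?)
Yes: |N(S)| = 3, |S| = 2

Subset S = {W3, W2}
Neighbors N(S) = {J1, J2, J4}

|N(S)| = 3, |S| = 2
Hall's condition: |N(S)| ≥ |S| is satisfied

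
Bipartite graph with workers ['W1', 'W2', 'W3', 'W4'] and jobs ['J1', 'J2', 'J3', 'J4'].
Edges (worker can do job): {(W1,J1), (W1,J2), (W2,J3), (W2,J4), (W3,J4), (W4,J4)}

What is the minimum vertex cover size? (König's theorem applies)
Minimum vertex cover size = 3

By König's theorem: in bipartite graphs,
min vertex cover = max matching = 3

Maximum matching has size 3, so minimum vertex cover also has size 3.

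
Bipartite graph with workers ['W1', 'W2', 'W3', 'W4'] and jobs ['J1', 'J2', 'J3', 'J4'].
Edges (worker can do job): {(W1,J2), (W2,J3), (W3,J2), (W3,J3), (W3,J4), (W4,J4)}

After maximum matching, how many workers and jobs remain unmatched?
Unmatched: 1 workers, 1 jobs

Maximum matching size: 3
Workers: 4 total, 3 matched, 1 unmatched
Jobs: 4 total, 3 matched, 1 unmatched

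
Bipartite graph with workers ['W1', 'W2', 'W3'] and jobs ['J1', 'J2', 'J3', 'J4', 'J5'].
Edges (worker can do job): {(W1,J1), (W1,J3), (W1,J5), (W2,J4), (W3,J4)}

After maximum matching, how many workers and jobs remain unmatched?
Unmatched: 1 workers, 3 jobs

Maximum matching size: 2
Workers: 3 total, 2 matched, 1 unmatched
Jobs: 5 total, 2 matched, 3 unmatched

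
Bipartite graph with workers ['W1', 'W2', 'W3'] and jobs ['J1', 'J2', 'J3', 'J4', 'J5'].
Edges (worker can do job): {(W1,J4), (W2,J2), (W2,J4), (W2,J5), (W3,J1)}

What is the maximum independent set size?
Maximum independent set = 5

By König's theorem:
- Min vertex cover = Max matching = 3
- Max independent set = Total vertices - Min vertex cover
- Max independent set = 8 - 3 = 5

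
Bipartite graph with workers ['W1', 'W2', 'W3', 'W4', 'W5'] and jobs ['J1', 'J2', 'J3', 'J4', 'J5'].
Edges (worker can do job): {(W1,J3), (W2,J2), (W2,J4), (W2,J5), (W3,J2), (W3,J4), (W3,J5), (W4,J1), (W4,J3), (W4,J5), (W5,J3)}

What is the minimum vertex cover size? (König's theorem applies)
Minimum vertex cover size = 4

By König's theorem: in bipartite graphs,
min vertex cover = max matching = 4

Maximum matching has size 4, so minimum vertex cover also has size 4.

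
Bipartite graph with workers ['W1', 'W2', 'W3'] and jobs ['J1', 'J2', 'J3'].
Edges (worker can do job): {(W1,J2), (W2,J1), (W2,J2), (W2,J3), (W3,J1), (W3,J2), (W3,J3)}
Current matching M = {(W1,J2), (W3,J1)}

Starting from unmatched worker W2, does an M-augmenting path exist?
Yes: W2 → J3

An M-augmenting path alternates non-matching / matching edges, starting and ending at unmatched vertices.
Path: W2 → J3
(J3 is unmatched in M, so the path is augmenting.)
Flipping edges along this path would increase |M| from 2 to 3.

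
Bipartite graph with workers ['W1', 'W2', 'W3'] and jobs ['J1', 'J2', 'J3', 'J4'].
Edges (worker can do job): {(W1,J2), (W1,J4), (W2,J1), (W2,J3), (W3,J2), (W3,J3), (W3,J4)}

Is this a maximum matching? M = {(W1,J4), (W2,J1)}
No, size 2 is not maximum

Proposed matching has size 2.
Maximum matching size for this graph: 3.

This is NOT maximum - can be improved to size 3.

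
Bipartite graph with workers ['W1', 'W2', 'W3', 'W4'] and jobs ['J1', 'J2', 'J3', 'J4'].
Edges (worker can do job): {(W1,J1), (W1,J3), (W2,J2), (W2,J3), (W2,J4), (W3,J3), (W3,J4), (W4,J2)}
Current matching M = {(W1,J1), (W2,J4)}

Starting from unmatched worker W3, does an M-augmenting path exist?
Yes: W3 → J3

An M-augmenting path alternates non-matching / matching edges, starting and ending at unmatched vertices.
Path: W3 → J3
(J3 is unmatched in M, so the path is augmenting.)
Flipping edges along this path would increase |M| from 2 to 3.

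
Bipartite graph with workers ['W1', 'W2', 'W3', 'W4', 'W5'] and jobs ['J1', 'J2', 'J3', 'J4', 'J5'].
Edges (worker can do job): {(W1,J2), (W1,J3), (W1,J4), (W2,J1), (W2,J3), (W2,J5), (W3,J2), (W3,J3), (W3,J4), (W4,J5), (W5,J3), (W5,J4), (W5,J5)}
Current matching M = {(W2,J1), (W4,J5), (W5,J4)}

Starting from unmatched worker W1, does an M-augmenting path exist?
Yes: W1 → J4 → W5 → J3

An M-augmenting path alternates non-matching / matching edges, starting and ending at unmatched vertices.
Path: W1 → J4 → W5 → J3
(J3 is unmatched in M, so the path is augmenting.)
Flipping edges along this path would increase |M| from 3 to 4.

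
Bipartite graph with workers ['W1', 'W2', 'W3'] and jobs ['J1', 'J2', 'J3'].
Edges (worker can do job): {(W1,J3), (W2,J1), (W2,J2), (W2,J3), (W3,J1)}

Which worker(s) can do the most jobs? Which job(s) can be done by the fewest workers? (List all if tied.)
Most versatile: W2 (3 jobs); Least covered: J2 (1 workers)

Worker degrees (jobs they can do): W1:1, W2:3, W3:1
Job degrees (workers who can do it): J1:2, J2:1, J3:2

Maximum worker degree is 3, achieved by: W2
Minimum job degree is 1, achieved by: J2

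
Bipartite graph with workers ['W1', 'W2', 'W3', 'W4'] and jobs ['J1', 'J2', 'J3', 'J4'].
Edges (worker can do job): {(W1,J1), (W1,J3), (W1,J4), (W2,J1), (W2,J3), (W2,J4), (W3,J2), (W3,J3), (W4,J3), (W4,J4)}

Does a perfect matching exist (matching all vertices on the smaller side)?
Yes, perfect matching exists (size 4)

Perfect matching: {(W1,J1), (W2,J3), (W3,J2), (W4,J4)}
All 4 vertices on the smaller side are matched.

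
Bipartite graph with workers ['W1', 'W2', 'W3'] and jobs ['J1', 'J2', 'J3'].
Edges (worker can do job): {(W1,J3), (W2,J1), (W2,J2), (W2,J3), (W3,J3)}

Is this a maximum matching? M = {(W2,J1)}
No, size 1 is not maximum

Proposed matching has size 1.
Maximum matching size for this graph: 2.

This is NOT maximum - can be improved to size 2.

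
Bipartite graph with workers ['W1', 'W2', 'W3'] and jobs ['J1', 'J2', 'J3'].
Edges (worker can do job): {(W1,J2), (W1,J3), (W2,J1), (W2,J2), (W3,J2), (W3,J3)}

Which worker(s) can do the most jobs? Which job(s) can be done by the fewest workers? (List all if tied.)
Most versatile: W1, W2, W3 (2 jobs); Least covered: J1 (1 workers)

Worker degrees (jobs they can do): W1:2, W2:2, W3:2
Job degrees (workers who can do it): J1:1, J2:3, J3:2

Maximum worker degree is 2, achieved by: W1, W2, W3
Minimum job degree is 1, achieved by: J1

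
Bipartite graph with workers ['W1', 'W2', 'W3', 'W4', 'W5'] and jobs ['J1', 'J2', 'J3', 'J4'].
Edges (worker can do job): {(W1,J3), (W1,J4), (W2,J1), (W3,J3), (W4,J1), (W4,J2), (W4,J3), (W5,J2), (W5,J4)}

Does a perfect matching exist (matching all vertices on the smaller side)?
Yes, perfect matching exists (size 4)

Perfect matching: {(W2,J1), (W3,J3), (W4,J2), (W5,J4)}
All 4 vertices on the smaller side are matched.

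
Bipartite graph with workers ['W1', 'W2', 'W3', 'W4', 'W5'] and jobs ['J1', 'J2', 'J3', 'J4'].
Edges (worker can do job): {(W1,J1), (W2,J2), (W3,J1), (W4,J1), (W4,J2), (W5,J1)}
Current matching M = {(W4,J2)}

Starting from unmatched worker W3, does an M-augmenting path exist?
Yes: W3 → J1

An M-augmenting path alternates non-matching / matching edges, starting and ending at unmatched vertices.
Path: W3 → J1
(J1 is unmatched in M, so the path is augmenting.)
Flipping edges along this path would increase |M| from 1 to 2.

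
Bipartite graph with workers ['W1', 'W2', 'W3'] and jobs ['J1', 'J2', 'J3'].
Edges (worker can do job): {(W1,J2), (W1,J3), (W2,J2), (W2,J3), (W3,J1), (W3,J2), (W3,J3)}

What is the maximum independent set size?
Maximum independent set = 3

By König's theorem:
- Min vertex cover = Max matching = 3
- Max independent set = Total vertices - Min vertex cover
- Max independent set = 6 - 3 = 3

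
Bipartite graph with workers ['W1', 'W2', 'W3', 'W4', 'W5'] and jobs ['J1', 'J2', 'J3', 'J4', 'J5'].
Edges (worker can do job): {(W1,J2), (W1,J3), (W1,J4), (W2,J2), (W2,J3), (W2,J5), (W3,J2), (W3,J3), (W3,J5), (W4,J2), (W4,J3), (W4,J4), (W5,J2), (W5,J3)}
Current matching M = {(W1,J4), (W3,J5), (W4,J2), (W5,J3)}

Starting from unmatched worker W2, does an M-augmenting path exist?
No augmenting path from W2

Alternating search from W2 reaches jobs: {J2, J3, J4, J5}.
Every reachable job is already matched in M, and following those matched edges back to workers exposes no further unvisited jobs.
No M-augmenting path from W2 exists.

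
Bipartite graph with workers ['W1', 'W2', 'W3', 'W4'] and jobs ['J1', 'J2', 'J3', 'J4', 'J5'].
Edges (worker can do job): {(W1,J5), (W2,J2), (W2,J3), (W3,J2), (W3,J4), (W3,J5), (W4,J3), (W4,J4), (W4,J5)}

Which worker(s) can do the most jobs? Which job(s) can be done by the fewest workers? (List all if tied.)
Most versatile: W3, W4 (3 jobs); Least covered: J1 (0 workers)

Worker degrees (jobs they can do): W1:1, W2:2, W3:3, W4:3
Job degrees (workers who can do it): J1:0, J2:2, J3:2, J4:2, J5:3

Maximum worker degree is 3, achieved by: W3, W4
Minimum job degree is 0, achieved by: J1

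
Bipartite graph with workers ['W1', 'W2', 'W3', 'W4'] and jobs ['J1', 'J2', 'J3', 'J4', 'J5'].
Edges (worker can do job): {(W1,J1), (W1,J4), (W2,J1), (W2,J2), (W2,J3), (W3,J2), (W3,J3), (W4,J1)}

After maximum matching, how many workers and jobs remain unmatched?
Unmatched: 0 workers, 1 jobs

Maximum matching size: 4
Workers: 4 total, 4 matched, 0 unmatched
Jobs: 5 total, 4 matched, 1 unmatched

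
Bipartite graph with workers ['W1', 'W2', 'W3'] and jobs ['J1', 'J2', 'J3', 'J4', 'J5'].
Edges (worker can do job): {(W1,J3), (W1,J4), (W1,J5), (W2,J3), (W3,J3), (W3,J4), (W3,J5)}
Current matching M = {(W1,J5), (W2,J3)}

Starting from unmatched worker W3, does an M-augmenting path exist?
Yes: W3 → J4

An M-augmenting path alternates non-matching / matching edges, starting and ending at unmatched vertices.
Path: W3 → J4
(J4 is unmatched in M, so the path is augmenting.)
Flipping edges along this path would increase |M| from 2 to 3.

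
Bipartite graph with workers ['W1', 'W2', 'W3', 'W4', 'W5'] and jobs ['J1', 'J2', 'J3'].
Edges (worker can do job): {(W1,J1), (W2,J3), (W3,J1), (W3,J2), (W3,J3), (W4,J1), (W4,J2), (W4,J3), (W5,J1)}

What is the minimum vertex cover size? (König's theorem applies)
Minimum vertex cover size = 3

By König's theorem: in bipartite graphs,
min vertex cover = max matching = 3

Maximum matching has size 3, so minimum vertex cover also has size 3.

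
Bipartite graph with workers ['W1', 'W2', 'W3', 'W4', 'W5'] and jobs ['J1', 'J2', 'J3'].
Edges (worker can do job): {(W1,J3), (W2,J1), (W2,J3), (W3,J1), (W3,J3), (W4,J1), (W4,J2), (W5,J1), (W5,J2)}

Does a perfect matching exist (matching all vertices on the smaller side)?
Yes, perfect matching exists (size 3)

Perfect matching: {(W3,J3), (W4,J2), (W5,J1)}
All 3 vertices on the smaller side are matched.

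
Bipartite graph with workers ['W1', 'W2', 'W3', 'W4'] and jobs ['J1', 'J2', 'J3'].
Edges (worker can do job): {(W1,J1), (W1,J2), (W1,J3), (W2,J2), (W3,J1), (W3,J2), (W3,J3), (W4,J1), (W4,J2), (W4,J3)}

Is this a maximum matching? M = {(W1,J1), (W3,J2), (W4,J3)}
Yes, size 3 is maximum

Proposed matching has size 3.
Maximum matching size for this graph: 3.

This is a maximum matching.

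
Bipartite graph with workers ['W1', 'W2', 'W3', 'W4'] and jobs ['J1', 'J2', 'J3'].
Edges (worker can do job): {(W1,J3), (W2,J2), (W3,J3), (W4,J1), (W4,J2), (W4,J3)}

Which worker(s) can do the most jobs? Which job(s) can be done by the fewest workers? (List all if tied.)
Most versatile: W4 (3 jobs); Least covered: J1 (1 workers)

Worker degrees (jobs they can do): W1:1, W2:1, W3:1, W4:3
Job degrees (workers who can do it): J1:1, J2:2, J3:3

Maximum worker degree is 3, achieved by: W4
Minimum job degree is 1, achieved by: J1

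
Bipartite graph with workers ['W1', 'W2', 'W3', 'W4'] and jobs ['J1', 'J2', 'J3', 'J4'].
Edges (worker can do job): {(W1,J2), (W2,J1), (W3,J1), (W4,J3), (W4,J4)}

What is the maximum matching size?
Maximum matching size = 3

Maximum matching: {(W1,J2), (W3,J1), (W4,J4)}
Size: 3

This assigns 3 workers to 3 distinct jobs.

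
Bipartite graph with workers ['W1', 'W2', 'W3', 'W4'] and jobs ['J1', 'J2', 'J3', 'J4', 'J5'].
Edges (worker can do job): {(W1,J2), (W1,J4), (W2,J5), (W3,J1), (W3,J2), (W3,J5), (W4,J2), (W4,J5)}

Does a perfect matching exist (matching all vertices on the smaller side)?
Yes, perfect matching exists (size 4)

Perfect matching: {(W1,J4), (W2,J5), (W3,J1), (W4,J2)}
All 4 vertices on the smaller side are matched.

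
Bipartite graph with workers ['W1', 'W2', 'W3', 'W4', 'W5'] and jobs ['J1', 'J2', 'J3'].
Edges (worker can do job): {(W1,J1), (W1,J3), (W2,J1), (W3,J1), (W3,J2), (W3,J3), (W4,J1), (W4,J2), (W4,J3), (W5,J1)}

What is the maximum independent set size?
Maximum independent set = 5

By König's theorem:
- Min vertex cover = Max matching = 3
- Max independent set = Total vertices - Min vertex cover
- Max independent set = 8 - 3 = 5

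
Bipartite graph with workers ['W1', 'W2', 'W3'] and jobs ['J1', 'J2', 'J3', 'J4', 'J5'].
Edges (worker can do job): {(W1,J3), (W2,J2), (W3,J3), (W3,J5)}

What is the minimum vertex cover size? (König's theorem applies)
Minimum vertex cover size = 3

By König's theorem: in bipartite graphs,
min vertex cover = max matching = 3

Maximum matching has size 3, so minimum vertex cover also has size 3.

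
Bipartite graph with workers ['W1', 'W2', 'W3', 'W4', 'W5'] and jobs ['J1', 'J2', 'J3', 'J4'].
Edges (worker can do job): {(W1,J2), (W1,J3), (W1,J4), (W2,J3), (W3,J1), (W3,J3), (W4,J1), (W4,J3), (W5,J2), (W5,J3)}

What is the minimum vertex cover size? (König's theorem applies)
Minimum vertex cover size = 4

By König's theorem: in bipartite graphs,
min vertex cover = max matching = 4

Maximum matching has size 4, so minimum vertex cover also has size 4.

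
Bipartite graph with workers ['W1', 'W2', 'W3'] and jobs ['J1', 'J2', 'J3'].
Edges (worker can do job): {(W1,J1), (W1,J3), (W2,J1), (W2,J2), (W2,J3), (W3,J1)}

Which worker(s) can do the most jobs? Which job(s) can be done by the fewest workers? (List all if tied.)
Most versatile: W2 (3 jobs); Least covered: J2 (1 workers)

Worker degrees (jobs they can do): W1:2, W2:3, W3:1
Job degrees (workers who can do it): J1:3, J2:1, J3:2

Maximum worker degree is 3, achieved by: W2
Minimum job degree is 1, achieved by: J2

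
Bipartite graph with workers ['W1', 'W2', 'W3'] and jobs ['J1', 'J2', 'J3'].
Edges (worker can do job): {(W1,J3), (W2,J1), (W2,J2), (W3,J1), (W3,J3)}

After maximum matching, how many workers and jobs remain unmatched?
Unmatched: 0 workers, 0 jobs

Maximum matching size: 3
Workers: 3 total, 3 matched, 0 unmatched
Jobs: 3 total, 3 matched, 0 unmatched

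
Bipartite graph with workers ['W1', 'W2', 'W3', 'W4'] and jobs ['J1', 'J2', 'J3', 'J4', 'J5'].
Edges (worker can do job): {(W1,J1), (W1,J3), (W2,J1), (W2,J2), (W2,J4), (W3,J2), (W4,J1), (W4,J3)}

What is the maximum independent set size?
Maximum independent set = 5

By König's theorem:
- Min vertex cover = Max matching = 4
- Max independent set = Total vertices - Min vertex cover
- Max independent set = 9 - 4 = 5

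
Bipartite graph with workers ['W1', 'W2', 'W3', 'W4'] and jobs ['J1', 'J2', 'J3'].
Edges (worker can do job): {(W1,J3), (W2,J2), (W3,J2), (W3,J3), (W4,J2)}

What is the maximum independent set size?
Maximum independent set = 5

By König's theorem:
- Min vertex cover = Max matching = 2
- Max independent set = Total vertices - Min vertex cover
- Max independent set = 7 - 2 = 5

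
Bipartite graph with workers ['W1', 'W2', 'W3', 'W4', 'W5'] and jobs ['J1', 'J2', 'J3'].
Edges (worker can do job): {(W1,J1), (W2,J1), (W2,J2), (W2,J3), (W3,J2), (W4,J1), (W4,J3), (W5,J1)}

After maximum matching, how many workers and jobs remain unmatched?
Unmatched: 2 workers, 0 jobs

Maximum matching size: 3
Workers: 5 total, 3 matched, 2 unmatched
Jobs: 3 total, 3 matched, 0 unmatched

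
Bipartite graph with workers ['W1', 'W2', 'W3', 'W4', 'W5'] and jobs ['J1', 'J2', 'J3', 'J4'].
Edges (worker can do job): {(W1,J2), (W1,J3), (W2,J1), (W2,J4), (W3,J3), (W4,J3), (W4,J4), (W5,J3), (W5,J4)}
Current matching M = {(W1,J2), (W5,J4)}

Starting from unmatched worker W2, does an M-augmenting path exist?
Yes: W2 → J1

An M-augmenting path alternates non-matching / matching edges, starting and ending at unmatched vertices.
Path: W2 → J1
(J1 is unmatched in M, so the path is augmenting.)
Flipping edges along this path would increase |M| from 2 to 3.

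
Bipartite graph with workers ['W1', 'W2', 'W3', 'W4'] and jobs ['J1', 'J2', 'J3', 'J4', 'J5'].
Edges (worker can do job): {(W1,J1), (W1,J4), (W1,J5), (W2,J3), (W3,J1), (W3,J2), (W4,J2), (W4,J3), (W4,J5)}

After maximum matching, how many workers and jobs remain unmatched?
Unmatched: 0 workers, 1 jobs

Maximum matching size: 4
Workers: 4 total, 4 matched, 0 unmatched
Jobs: 5 total, 4 matched, 1 unmatched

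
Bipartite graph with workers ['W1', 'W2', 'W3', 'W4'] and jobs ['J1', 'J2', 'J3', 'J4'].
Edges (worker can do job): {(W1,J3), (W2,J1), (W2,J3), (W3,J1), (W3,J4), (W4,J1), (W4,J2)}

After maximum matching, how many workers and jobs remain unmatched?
Unmatched: 0 workers, 0 jobs

Maximum matching size: 4
Workers: 4 total, 4 matched, 0 unmatched
Jobs: 4 total, 4 matched, 0 unmatched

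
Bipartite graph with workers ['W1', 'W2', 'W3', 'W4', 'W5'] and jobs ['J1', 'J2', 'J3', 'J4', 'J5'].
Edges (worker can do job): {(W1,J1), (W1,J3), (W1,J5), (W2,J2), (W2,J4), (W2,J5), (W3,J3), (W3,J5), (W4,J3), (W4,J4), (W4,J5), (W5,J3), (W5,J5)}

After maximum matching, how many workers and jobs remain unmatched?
Unmatched: 0 workers, 0 jobs

Maximum matching size: 5
Workers: 5 total, 5 matched, 0 unmatched
Jobs: 5 total, 5 matched, 0 unmatched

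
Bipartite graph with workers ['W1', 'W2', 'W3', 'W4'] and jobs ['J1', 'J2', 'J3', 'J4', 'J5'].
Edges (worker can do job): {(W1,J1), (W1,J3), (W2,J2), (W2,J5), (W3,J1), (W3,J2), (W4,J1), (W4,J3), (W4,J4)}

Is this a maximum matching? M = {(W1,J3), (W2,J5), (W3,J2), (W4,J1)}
Yes, size 4 is maximum

Proposed matching has size 4.
Maximum matching size for this graph: 4.

This is a maximum matching.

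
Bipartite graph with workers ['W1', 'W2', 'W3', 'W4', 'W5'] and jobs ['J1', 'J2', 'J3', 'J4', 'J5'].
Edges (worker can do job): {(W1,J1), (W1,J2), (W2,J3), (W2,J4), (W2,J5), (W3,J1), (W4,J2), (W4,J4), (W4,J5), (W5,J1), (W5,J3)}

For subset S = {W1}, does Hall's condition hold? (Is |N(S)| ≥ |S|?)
Yes: |N(S)| = 2, |S| = 1

Subset S = {W1}
Neighbors N(S) = {J1, J2}

|N(S)| = 2, |S| = 1
Hall's condition: |N(S)| ≥ |S| is satisfied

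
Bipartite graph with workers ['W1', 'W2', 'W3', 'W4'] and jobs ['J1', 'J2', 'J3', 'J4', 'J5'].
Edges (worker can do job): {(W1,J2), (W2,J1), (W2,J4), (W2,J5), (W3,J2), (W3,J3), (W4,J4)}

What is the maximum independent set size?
Maximum independent set = 5

By König's theorem:
- Min vertex cover = Max matching = 4
- Max independent set = Total vertices - Min vertex cover
- Max independent set = 9 - 4 = 5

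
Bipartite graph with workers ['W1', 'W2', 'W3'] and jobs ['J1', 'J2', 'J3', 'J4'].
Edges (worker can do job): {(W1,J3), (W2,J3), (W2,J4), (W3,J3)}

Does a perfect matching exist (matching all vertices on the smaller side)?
No, maximum matching has size 2 < 3

Maximum matching has size 2, need 3 for perfect matching.
Unmatched workers: ['W1']
Unmatched jobs: ['J1', 'J2']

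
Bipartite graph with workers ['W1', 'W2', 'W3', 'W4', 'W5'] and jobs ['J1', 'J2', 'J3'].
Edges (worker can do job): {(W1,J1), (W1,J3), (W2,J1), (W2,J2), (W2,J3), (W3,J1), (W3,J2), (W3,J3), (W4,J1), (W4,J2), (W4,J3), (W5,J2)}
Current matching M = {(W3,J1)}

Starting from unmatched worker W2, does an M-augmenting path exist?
Yes: W2 → J1 → W3 → J2

An M-augmenting path alternates non-matching / matching edges, starting and ending at unmatched vertices.
Path: W2 → J1 → W3 → J2
(J2 is unmatched in M, so the path is augmenting.)
Flipping edges along this path would increase |M| from 1 to 2.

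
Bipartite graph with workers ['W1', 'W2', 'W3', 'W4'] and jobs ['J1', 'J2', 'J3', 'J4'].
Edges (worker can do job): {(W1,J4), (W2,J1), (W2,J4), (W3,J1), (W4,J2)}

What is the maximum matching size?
Maximum matching size = 3

Maximum matching: {(W1,J4), (W3,J1), (W4,J2)}
Size: 3

This assigns 3 workers to 3 distinct jobs.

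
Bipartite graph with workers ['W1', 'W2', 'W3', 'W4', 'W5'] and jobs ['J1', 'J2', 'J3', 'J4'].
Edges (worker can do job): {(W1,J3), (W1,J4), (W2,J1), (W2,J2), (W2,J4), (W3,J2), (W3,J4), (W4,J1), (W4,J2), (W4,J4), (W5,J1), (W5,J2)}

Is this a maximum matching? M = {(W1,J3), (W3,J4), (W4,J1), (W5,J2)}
Yes, size 4 is maximum

Proposed matching has size 4.
Maximum matching size for this graph: 4.

This is a maximum matching.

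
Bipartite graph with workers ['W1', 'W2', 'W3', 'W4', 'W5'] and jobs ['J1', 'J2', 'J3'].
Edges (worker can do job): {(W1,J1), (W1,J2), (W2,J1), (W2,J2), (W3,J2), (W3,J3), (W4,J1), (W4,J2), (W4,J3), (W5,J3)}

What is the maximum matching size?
Maximum matching size = 3

Maximum matching: {(W3,J2), (W4,J1), (W5,J3)}
Size: 3

This assigns 3 workers to 3 distinct jobs.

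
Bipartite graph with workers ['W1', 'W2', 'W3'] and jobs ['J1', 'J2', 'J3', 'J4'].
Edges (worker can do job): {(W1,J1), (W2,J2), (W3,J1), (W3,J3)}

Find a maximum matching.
Matching: {(W1,J1), (W2,J2), (W3,J3)}

Maximum matching (size 3):
  W1 → J1
  W2 → J2
  W3 → J3

Each worker is assigned to at most one job, and each job to at most one worker.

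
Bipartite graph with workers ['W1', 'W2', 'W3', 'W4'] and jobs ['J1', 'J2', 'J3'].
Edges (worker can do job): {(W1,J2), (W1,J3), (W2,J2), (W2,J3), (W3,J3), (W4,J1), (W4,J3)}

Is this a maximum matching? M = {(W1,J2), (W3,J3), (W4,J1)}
Yes, size 3 is maximum

Proposed matching has size 3.
Maximum matching size for this graph: 3.

This is a maximum matching.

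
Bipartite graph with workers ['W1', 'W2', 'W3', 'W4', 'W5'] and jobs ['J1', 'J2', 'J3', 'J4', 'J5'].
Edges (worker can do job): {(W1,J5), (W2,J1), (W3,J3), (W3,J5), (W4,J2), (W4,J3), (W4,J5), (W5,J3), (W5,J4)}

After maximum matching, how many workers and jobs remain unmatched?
Unmatched: 0 workers, 0 jobs

Maximum matching size: 5
Workers: 5 total, 5 matched, 0 unmatched
Jobs: 5 total, 5 matched, 0 unmatched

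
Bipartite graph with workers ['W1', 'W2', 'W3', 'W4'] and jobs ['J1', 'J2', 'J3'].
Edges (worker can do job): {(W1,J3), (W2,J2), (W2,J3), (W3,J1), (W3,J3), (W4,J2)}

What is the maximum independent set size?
Maximum independent set = 4

By König's theorem:
- Min vertex cover = Max matching = 3
- Max independent set = Total vertices - Min vertex cover
- Max independent set = 7 - 3 = 4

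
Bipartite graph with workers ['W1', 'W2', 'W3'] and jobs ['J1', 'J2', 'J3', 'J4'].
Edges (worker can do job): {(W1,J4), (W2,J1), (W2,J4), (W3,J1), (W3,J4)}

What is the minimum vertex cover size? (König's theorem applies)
Minimum vertex cover size = 2

By König's theorem: in bipartite graphs,
min vertex cover = max matching = 2

Maximum matching has size 2, so minimum vertex cover also has size 2.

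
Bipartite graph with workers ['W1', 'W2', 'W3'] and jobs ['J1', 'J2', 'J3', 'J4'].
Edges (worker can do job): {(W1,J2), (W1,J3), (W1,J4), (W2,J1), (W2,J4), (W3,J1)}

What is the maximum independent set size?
Maximum independent set = 4

By König's theorem:
- Min vertex cover = Max matching = 3
- Max independent set = Total vertices - Min vertex cover
- Max independent set = 7 - 3 = 4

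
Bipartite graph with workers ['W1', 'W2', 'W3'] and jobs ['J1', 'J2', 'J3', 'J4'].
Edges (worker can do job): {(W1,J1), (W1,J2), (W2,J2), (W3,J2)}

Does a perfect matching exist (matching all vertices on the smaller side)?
No, maximum matching has size 2 < 3

Maximum matching has size 2, need 3 for perfect matching.
Unmatched workers: ['W2']
Unmatched jobs: ['J3', 'J4']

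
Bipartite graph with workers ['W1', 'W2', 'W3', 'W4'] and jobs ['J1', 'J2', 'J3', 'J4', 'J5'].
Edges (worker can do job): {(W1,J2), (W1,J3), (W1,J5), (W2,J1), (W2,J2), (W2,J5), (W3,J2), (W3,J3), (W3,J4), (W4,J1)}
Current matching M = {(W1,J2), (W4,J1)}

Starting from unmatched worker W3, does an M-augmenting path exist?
Yes: W3 → J3

An M-augmenting path alternates non-matching / matching edges, starting and ending at unmatched vertices.
Path: W3 → J3
(J3 is unmatched in M, so the path is augmenting.)
Flipping edges along this path would increase |M| from 2 to 3.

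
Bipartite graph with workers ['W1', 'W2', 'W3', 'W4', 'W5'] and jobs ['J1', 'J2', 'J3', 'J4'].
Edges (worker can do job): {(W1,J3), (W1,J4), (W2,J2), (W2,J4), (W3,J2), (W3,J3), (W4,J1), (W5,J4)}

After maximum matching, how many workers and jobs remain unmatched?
Unmatched: 1 workers, 0 jobs

Maximum matching size: 4
Workers: 5 total, 4 matched, 1 unmatched
Jobs: 4 total, 4 matched, 0 unmatched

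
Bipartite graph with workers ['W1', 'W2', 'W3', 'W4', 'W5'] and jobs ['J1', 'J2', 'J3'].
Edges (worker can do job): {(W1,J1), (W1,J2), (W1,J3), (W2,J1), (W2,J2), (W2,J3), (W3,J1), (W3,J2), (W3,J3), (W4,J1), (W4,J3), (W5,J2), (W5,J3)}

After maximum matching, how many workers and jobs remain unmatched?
Unmatched: 2 workers, 0 jobs

Maximum matching size: 3
Workers: 5 total, 3 matched, 2 unmatched
Jobs: 3 total, 3 matched, 0 unmatched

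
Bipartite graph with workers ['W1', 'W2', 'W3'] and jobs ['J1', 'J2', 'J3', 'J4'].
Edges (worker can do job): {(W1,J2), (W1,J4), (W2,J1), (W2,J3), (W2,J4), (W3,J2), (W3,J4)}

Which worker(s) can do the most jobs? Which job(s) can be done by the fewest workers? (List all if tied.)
Most versatile: W2 (3 jobs); Least covered: J1, J3 (1 workers)

Worker degrees (jobs they can do): W1:2, W2:3, W3:2
Job degrees (workers who can do it): J1:1, J2:2, J3:1, J4:3

Maximum worker degree is 3, achieved by: W2
Minimum job degree is 1, achieved by: J1, J3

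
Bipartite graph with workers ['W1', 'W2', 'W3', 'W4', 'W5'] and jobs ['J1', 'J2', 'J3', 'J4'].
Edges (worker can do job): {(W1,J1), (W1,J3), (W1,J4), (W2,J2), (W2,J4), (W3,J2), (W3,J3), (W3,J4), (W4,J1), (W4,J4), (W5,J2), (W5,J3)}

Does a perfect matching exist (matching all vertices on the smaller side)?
Yes, perfect matching exists (size 4)

Perfect matching: {(W1,J3), (W3,J4), (W4,J1), (W5,J2)}
All 4 vertices on the smaller side are matched.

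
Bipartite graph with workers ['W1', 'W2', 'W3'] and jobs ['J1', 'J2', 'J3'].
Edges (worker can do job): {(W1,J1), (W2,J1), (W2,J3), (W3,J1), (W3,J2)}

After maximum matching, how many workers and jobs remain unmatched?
Unmatched: 0 workers, 0 jobs

Maximum matching size: 3
Workers: 3 total, 3 matched, 0 unmatched
Jobs: 3 total, 3 matched, 0 unmatched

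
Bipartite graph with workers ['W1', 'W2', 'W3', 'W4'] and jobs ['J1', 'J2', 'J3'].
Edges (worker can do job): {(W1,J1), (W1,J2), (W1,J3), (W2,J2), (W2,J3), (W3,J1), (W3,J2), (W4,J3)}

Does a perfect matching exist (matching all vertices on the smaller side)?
Yes, perfect matching exists (size 3)

Perfect matching: {(W1,J1), (W3,J2), (W4,J3)}
All 3 vertices on the smaller side are matched.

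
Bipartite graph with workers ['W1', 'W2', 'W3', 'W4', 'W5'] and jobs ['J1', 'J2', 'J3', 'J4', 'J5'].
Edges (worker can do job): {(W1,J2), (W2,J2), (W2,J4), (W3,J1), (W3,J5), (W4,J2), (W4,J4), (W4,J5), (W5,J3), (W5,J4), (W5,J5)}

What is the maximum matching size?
Maximum matching size = 5

Maximum matching: {(W1,J2), (W2,J4), (W3,J1), (W4,J5), (W5,J3)}
Size: 5

This assigns 5 workers to 5 distinct jobs.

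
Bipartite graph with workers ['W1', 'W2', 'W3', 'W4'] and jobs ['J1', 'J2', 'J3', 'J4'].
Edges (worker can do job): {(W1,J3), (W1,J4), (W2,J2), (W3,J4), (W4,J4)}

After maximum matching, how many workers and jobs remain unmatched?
Unmatched: 1 workers, 1 jobs

Maximum matching size: 3
Workers: 4 total, 3 matched, 1 unmatched
Jobs: 4 total, 3 matched, 1 unmatched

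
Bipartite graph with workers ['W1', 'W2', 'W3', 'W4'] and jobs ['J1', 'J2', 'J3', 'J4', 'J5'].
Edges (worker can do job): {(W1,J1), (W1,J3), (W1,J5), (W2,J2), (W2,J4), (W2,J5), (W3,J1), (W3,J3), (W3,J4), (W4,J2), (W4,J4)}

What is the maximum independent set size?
Maximum independent set = 5

By König's theorem:
- Min vertex cover = Max matching = 4
- Max independent set = Total vertices - Min vertex cover
- Max independent set = 9 - 4 = 5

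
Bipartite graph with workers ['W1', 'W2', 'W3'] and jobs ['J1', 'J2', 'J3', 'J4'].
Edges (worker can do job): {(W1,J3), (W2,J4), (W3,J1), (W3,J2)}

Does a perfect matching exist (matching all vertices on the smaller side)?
Yes, perfect matching exists (size 3)

Perfect matching: {(W1,J3), (W2,J4), (W3,J2)}
All 3 vertices on the smaller side are matched.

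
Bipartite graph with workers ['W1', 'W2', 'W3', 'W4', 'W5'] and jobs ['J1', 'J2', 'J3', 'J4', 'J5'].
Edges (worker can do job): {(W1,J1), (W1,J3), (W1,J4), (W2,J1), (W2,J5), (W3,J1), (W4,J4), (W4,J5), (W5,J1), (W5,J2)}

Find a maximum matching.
Matching: {(W1,J3), (W2,J5), (W3,J1), (W4,J4), (W5,J2)}

Maximum matching (size 5):
  W1 → J3
  W2 → J5
  W3 → J1
  W4 → J4
  W5 → J2

Each worker is assigned to at most one job, and each job to at most one worker.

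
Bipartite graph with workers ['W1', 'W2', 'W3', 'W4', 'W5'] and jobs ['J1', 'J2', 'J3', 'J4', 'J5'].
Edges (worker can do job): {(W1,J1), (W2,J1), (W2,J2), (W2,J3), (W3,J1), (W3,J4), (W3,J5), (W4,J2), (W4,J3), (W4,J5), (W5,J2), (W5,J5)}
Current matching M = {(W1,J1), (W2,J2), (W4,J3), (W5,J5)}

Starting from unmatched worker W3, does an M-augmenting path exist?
Yes: W3 → J4

An M-augmenting path alternates non-matching / matching edges, starting and ending at unmatched vertices.
Path: W3 → J4
(J4 is unmatched in M, so the path is augmenting.)
Flipping edges along this path would increase |M| from 4 to 5.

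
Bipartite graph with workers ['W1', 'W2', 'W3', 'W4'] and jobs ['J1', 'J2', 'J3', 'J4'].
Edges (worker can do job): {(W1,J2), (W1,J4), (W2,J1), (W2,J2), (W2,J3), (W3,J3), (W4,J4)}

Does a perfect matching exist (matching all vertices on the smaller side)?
Yes, perfect matching exists (size 4)

Perfect matching: {(W1,J2), (W2,J1), (W3,J3), (W4,J4)}
All 4 vertices on the smaller side are matched.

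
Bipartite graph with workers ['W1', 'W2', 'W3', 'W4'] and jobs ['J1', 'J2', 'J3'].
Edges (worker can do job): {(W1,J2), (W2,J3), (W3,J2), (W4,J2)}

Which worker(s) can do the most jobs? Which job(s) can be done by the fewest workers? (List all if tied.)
Most versatile: W1, W2, W3, W4 (1 jobs); Least covered: J1 (0 workers)

Worker degrees (jobs they can do): W1:1, W2:1, W3:1, W4:1
Job degrees (workers who can do it): J1:0, J2:3, J3:1

Maximum worker degree is 1, achieved by: W1, W2, W3, W4
Minimum job degree is 0, achieved by: J1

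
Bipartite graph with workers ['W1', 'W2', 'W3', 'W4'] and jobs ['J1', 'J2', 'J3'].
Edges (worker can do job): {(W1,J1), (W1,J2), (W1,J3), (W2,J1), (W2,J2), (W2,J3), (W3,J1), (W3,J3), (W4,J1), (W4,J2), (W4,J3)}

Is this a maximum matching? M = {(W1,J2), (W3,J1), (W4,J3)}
Yes, size 3 is maximum

Proposed matching has size 3.
Maximum matching size for this graph: 3.

This is a maximum matching.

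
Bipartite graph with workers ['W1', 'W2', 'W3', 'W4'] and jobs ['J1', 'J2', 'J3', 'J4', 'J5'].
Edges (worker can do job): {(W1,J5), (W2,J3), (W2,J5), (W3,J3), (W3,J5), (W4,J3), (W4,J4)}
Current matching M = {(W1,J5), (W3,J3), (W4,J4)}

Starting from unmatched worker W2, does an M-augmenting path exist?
No augmenting path from W2

Alternating search from W2 reaches jobs: {J3, J5}.
Every reachable job is already matched in M, and following those matched edges back to workers exposes no further unvisited jobs.
No M-augmenting path from W2 exists.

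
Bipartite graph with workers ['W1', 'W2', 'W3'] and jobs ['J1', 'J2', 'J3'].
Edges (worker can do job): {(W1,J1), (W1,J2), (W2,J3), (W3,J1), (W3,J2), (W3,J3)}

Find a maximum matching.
Matching: {(W1,J2), (W2,J3), (W3,J1)}

Maximum matching (size 3):
  W1 → J2
  W2 → J3
  W3 → J1

Each worker is assigned to at most one job, and each job to at most one worker.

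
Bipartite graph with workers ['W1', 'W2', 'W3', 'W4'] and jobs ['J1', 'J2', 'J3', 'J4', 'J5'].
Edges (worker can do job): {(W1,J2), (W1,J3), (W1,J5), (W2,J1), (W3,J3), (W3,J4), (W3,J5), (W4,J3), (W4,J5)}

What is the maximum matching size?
Maximum matching size = 4

Maximum matching: {(W1,J5), (W2,J1), (W3,J4), (W4,J3)}
Size: 4

This assigns 4 workers to 4 distinct jobs.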